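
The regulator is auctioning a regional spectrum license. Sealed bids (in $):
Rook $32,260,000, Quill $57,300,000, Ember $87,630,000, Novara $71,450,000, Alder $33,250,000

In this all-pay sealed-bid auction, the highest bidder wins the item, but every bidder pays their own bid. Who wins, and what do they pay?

Rule: the highest bidder wins the item, but every bidder pays their own bid.
Bids in order: 87,630,000 (Ember) > 71,450,000 (Novara) > 57,300,000 (Quill) > 33,250,000 (Alder) > 32,260,000 (Rook)
Ember is highest and takes the item; every bidder forfeits their bid.

Ember pays $87,630,000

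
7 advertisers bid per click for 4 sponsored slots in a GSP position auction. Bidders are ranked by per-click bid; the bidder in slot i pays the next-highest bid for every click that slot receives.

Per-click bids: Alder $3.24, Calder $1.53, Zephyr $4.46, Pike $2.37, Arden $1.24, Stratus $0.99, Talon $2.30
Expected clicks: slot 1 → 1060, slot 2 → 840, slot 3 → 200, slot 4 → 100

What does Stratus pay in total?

Per-click bids in order: $4.46 (Zephyr) > $3.24 (Alder) > $2.37 (Pike) > $2.30 (Talon) > $1.53 (Calder) > …
Stratus ranks below slot 4 → no slot, pays nothing.

Stratus pays $0.00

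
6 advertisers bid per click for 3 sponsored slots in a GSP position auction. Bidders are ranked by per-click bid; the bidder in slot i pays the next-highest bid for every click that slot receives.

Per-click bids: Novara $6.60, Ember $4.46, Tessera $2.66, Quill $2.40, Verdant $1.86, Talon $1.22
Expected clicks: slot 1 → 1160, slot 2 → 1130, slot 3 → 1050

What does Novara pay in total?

Novara pays $5173.60

Ranked by bid: $6.60 (Novara) > $4.46 (Ember) > $2.66 (Tessera) > $2.40 (Quill) > …
Novara holds slot 1 → pays next bid $4.46 × 1160 clicks = $5173.60.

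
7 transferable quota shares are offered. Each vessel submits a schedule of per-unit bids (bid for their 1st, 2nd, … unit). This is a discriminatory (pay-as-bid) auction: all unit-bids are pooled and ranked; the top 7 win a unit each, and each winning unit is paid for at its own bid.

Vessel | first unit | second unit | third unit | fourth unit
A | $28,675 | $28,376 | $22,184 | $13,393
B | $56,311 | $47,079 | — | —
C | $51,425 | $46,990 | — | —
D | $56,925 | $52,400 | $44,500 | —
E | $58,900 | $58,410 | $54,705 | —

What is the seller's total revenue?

Total revenue: $389,076

Merging the schedules and taking the best 7: 58,900 (E-1), 58,410 (E-2), 56,925 (D-1), 56,311 (B-1), 54,705 (E-3), 52,400 (D-2), 51,425 (C-1)
Next rejected bid: $47,079 (not a price — pay-as-bid).
Each winning unit pays its own bid.
Revenue = 58,900 + 58,410 + 56,925 + 56,311 + 54,705 + 52,400 + 51,425 = $389,076.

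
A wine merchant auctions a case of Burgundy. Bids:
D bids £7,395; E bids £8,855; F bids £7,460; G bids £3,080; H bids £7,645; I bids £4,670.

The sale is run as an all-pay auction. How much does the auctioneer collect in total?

Total revenue: £39,105

Rule: the highest bidder wins the item, but every bidder pays their own bid.
Bids ranked: 8,855 (E) > 7,645 (H) > 7,460 (F) > 7,395 (D) > 4,670 (I) > 3,080 (G)
Every bidder forfeits their bid regardless of winning.
Revenue = 7,395 + 8,855 + 7,460 + 3,080 + 7,645 + 4,670 = £39,105.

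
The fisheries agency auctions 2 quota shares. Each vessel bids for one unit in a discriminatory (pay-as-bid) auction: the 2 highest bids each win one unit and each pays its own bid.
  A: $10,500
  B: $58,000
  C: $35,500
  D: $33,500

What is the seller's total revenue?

Sorting: 58,000 (B), 35,500 (C), 33,500 (D), 10,500 (A)
The 2 highest are B, C.
Total revenue = 58,000 + 35,500 = $93,500.

Total revenue: $93,500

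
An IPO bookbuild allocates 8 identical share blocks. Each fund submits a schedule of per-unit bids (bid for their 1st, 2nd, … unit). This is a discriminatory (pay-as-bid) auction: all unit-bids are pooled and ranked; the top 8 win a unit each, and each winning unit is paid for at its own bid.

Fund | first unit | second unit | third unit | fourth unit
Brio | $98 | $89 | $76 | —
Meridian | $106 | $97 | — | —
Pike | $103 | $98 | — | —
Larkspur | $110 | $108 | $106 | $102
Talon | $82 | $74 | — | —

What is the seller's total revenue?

All unit-bids, highest first — top 8: 110 (Larkspur-1), 108 (Larkspur-2), 106 (Meridian-1), 106 (Larkspur-3), 103 (Pike-1), 102 (Larkspur-4), 98 (Brio-1), 98 (Pike-2)
Next rejected bid: $97 (not a price — pay-as-bid).
Each winning unit pays its own bid.
Revenue = 110 + 108 + 106 + 106 + 103 + 102 + 98 + 98 = $831.

Total revenue: $831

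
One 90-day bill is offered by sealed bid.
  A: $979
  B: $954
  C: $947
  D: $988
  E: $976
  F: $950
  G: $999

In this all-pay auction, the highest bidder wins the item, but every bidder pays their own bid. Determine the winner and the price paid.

G pays $999

All-pay auction: the highest bidder wins the item, but every bidder pays their own bid.
Sorting bids: 999 (G) > 988 (D) > 979 (A) > 976 (E) > 954 (B) > 950 (F) > …
G wins with the top bid; all bids are sunk regardless.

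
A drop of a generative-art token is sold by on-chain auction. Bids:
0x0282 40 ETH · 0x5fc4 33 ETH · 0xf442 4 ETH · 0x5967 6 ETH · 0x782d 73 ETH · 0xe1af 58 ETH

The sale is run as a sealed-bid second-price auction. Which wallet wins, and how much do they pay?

0x782d pays 58 ETH

Bids in order: 73 (0x782d) > 58 (0xe1af) > 40 (0x0282) > 33 (0x5fc4) > 6 (0x5967) > 4 (0xf442)
0x782d is highest; pays the second-highest bid, 58 ETH.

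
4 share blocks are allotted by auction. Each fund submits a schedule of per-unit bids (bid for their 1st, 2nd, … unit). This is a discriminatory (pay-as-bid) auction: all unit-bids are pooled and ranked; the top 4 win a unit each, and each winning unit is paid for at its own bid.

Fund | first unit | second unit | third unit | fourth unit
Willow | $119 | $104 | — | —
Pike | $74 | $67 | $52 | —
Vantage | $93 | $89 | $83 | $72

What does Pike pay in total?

Pike pays $0

All unit-bids, highest first — top 4: 119 (Willow-1), 104 (Willow-2), 93 (Vantage-1), 89 (Vantage-2)
Next rejected bid: $83 (not a price — pay-as-bid).
Pike wins no units.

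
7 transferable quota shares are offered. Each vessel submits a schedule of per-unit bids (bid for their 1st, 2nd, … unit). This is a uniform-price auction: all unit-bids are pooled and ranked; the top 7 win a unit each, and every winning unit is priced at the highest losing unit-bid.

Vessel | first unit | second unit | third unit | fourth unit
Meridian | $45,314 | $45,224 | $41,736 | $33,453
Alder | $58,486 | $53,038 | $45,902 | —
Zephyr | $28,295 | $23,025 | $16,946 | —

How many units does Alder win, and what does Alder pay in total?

Pooled unit-bids ranked (top 7): 58,486 (Alder-1), 53,038 (Alder-2), 45,902 (Alder-3), 45,314 (Meridian-1), 45,224 (Meridian-2), 41,736 (Meridian-3), 33,453 (Meridian-4)
Highest rejected unit-bid = $28,295.
Alder wins 3 unit(s) at $28,295 each.

Alder: 3 units, pays $84,885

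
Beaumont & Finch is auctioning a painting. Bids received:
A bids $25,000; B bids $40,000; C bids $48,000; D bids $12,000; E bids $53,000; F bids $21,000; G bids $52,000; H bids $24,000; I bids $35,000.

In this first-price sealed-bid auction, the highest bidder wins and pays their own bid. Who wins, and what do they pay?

E pays $53,000

First-price sealed-bid auction: the highest bidder wins and pays their own bid.
Sorting bids: 53,000 (E) > 52,000 (G) > 48,000 (C) > 40,000 (B) > 35,000 (I) > 25,000 (A) > …
E has the highest bid and pays exactly that: $53,000.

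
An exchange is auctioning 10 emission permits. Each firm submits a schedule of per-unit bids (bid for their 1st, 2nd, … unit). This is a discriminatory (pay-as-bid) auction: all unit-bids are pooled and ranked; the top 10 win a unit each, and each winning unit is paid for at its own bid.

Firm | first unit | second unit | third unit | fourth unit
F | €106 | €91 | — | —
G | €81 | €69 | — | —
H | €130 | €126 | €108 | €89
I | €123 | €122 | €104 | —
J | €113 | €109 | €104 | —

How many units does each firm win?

F 1, H 3, I 3, J 3

All unit-bids, highest first — top 10: 130 (H-1), 126 (H-2), 123 (I-1), 122 (I-2), 113 (J-1), 109 (J-2), 108 (H-3), 106 (F-1), 104 (I-3), 104 (J-3)
Next rejected bid: €91 (not a price — pay-as-bid).
Allocation: F 1, H 3, I 3, J 3.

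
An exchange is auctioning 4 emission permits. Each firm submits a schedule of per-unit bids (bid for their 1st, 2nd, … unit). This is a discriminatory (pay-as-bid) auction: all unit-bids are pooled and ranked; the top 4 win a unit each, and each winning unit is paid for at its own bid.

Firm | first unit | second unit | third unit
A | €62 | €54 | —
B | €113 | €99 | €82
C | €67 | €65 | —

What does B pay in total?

All unit-bids, highest first — top 4: 113 (B-1), 99 (B-2), 82 (B-3), 67 (C-1)
Next rejected bid: €65 (not a price — pay-as-bid).
B's winning unit-bids: 113 + 99 + 82 = €294.

B pays €294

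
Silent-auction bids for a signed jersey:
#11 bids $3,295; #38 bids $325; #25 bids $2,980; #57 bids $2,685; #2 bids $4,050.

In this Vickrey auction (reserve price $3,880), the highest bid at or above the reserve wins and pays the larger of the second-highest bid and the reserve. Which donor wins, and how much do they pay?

#2 pays $3,880

Sorting bids: 4,050 (#2) > 3,295 (#11) > 2,980 (#25) > 2,685 (#57) > 325 (#38)
Highest eligible bid: #2 at $4,050.
max(second-highest $3,295, reserve $3,880) = $3,880.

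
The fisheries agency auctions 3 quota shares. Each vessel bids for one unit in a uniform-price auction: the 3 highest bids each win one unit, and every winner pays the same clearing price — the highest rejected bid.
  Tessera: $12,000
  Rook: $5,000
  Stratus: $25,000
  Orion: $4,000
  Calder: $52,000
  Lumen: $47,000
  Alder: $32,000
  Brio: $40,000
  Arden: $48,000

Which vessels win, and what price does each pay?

Bids ranked high→low: 52,000 (Calder), 48,000 (Arden), 47,000 (Lumen), 40,000 (Brio), 32,000 (Alder), …
Winners (3 units): Calder, Arden, Lumen.
First losing bid is Brio's $40,000, which sets the uniform price.

Calder, Arden, Lumen; each pays $40,000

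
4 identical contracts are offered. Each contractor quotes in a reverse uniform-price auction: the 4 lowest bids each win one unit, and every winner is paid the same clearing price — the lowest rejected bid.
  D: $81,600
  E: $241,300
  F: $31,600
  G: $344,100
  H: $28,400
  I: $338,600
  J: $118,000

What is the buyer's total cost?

Sorting: 28,400 (H), 31,600 (F), 81,600 (D), 118,000 (J), 241,300 (E), 338,600 (I), …
The 4 lowest are H, F, D, J.
Clearing price = lowest rejected bid = $241,300.
Total cost = 4 × $241,300 = $965,200.

Total cost: $965,200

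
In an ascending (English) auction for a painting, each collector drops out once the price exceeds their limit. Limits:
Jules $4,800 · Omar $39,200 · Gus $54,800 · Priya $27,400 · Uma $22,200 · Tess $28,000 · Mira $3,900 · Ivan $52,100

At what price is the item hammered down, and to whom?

Gus wins at $52,100

Limits ranked: 54,800 (Gus) > 52,100 (Ivan) > 39,200 (Omar) > 28,000 (Tess) > 27,400 (Priya) > 22,200 (Uma) > …
Bidding ends when Ivan exits at $52,100; Gus takes it.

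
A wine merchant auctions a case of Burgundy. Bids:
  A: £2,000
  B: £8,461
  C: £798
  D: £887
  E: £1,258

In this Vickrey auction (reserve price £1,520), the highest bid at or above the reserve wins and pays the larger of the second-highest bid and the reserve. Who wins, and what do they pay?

Rule: the highest bid at or above the reserve wins and pays the larger of the second-highest bid and the reserve.
Bids in order: 8,461 (B) > 2,000 (A) > 1,258 (E) > 887 (D) > 798 (C)
Highest eligible bid: B at £8,461.
Second-highest bid £2,000 exceeds the reserve £1,520 → payment £2,000.

B pays £2,000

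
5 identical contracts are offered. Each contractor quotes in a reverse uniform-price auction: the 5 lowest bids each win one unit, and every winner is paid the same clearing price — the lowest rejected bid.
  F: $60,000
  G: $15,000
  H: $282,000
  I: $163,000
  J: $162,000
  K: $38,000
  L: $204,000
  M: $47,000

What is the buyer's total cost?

Total cost: $815,000

Bids ranked low→high: 15,000 (G), 38,000 (K), 47,000 (M), 60,000 (F), 162,000 (J), 163,000 (I), 204,000 (L), …
The 5 lowest are G, K, M, F, J.
Lowest unsuccessful bid: $163,000 → clearing price.
Total cost = 5 × $163,000 = $815,000.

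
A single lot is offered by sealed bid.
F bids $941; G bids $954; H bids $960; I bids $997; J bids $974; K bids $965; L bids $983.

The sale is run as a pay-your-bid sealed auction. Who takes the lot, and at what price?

I pays $997

Bids ranked: 997 (I) > 983 (L) > 974 (J) > 965 (K) > 960 (H) > 954 (G) > …
I is highest → pays own bid, $997.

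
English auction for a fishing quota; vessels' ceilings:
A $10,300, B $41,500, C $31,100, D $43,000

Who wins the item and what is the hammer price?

Rule: the price rises until one bidder remains; the winner pays the price at which the last rival dropped out.
Sorting limits: 43,000 (D) > 41,500 (B) > 31,100 (C) > 10,300 (A)
Once the price passes $41,500, only D is left; the hammer falls at B's limit of $41,500.

D wins at $41,500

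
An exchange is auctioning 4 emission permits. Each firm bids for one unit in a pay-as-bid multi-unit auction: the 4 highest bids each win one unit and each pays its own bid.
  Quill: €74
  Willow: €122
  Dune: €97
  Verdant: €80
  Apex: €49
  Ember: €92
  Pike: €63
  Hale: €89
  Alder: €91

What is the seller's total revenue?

Total revenue: €402

Sorting: 122 (Willow), 97 (Dune), 92 (Ember), 91 (Alder), 89 (Hale), 80 (Verdant), …
Top 4: Willow, Dune, Ember, Alder.
Total revenue = 122 + 97 + 92 + 91 = €402.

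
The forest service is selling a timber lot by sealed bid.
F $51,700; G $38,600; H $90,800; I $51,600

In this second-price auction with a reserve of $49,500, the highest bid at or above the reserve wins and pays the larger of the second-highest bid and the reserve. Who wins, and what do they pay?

Sorting bids: 90,800 (H) > 51,700 (F) > 51,600 (I) > 38,600 (G)
Highest eligible bid: H at $90,800.
Second-highest bid $51,700 exceeds the reserve $49,500 → payment $51,700.

H pays $51,700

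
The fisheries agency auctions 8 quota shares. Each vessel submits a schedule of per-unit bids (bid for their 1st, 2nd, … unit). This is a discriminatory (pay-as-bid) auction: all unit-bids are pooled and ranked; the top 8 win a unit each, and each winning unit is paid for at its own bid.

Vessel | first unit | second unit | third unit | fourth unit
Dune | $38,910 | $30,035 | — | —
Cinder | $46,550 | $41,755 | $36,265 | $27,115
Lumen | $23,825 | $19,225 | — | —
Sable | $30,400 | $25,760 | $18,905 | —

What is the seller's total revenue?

Pooled unit-bids ranked (top 8): 46,550 (Cinder-1), 41,755 (Cinder-2), 38,910 (Dune-1), 36,265 (Cinder-3), 30,400 (Sable-1), 30,035 (Dune-2), 27,115 (Cinder-4), 25,760 (Sable-2)
Next rejected bid: $23,825 (not a price — pay-as-bid).
Each winning unit pays its own bid.
Revenue = 46,550 + 41,755 + 38,910 + 36,265 + 30,400 + 30,035 + 27,115 + 25,760 = $276,790.

Total revenue: $276,790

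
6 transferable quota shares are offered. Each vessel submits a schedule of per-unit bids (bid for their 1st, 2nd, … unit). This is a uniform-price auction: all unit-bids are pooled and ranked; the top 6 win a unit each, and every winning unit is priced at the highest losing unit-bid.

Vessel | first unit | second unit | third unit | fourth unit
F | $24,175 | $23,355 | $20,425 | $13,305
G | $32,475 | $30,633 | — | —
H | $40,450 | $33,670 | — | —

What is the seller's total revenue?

All unit-bids, highest first — top 6: 40,450 (H-1), 33,670 (H-2), 32,475 (G-1), 30,633 (G-2), 24,175 (F-1), 23,355 (F-2)
The (k+1)-th unit-bid is $20,425.
Allocation: F 2, G 2, H 2. Every unit priced at $20,425.
Revenue = 6 × 20,425 = $122,550.

Total revenue: $122,550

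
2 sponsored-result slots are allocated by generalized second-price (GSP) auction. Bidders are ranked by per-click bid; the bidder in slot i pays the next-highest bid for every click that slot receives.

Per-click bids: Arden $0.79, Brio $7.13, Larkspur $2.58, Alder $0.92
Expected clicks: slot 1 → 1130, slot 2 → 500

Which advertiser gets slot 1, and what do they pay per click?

Ranked by bid: $7.13 (Brio) > $2.58 (Larkspur) > $0.92 (Alder) > …
Slot 1 goes to the first-ranked bidder, Brio, who pays the next bid down: $2.58/click.

Brio; $2.58 per click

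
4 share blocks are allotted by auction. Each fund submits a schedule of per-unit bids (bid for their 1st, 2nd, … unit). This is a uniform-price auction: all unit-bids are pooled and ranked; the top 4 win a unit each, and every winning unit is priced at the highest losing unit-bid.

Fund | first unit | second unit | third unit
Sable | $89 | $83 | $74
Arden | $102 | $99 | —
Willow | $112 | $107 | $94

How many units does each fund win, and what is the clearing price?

All unit-bids, highest first — top 4: 112 (Willow-1), 107 (Willow-2), 102 (Arden-1), 99 (Arden-2)
First bid not allocated: $94.
Allocation: Arden 2, Willow 2.

Arden 2, Willow 2; clearing price $94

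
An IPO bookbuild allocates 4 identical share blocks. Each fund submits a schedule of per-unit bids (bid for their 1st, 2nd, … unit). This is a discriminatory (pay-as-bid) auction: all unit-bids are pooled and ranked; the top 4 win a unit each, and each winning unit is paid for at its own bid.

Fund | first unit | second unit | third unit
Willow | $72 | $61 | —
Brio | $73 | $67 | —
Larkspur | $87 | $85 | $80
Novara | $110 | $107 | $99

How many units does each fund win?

Merging the schedules and taking the best 4: 110 (Novara-1), 107 (Novara-2), 99 (Novara-3), 87 (Larkspur-1)
Next rejected bid: $85 (not a price — pay-as-bid).
Allocation: Larkspur 1, Novara 3.

Larkspur 1, Novara 3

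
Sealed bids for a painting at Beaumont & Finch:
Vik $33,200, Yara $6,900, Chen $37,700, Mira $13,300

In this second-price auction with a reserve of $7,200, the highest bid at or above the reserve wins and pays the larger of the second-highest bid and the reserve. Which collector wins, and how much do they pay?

Chen pays $33,200

Second-price auction with a reserve of $7,200: the highest bid at or above the reserve wins and pays the larger of the second-highest bid and the reserve.
Bids ranked: 37,700 (Chen) > 33,200 (Vik) > 13,300 (Mira) > 6,900 (Yara)
Chen has the top bid at or above the reserve ($37,700).
Second-highest bid $33,200 exceeds the reserve $7,200 → payment $33,200.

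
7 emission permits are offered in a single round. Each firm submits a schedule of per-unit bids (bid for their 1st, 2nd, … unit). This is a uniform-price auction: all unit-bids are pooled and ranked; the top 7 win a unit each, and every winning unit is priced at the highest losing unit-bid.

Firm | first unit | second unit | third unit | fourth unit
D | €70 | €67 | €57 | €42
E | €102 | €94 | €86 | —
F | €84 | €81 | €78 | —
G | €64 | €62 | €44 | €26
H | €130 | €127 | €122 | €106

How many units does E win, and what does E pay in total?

All unit-bids, highest first — top 7: 130 (H-1), 127 (H-2), 122 (H-3), 106 (H-4), 102 (E-1), 94 (E-2), 86 (E-3)
The (k+1)-th unit-bid is €84.
E wins 3 unit(s) at €84 each.

E: 3 units, pays €252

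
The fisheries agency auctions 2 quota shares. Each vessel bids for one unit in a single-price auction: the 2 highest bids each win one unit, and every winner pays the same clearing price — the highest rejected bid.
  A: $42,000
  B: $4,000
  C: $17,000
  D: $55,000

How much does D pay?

Bids ranked high→low: 55,000 (D), 42,000 (A), 17,000 (C), 4,000 (B)
The 2 highest are D, A.
Highest unsuccessful bid: $17,000 → clearing price.
D wins → pays $17,000.

D pays $17,000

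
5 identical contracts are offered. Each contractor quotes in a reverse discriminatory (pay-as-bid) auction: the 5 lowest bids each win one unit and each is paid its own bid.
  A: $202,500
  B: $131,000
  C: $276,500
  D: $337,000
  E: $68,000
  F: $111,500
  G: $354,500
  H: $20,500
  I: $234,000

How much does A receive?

A is paid $202,500

Ordering the bids: 20,500 (H), 68,000 (E), 111,500 (F), 131,000 (B), 202,500 (A), 234,000 (I), 276,500 (C), …
Lowest 5: H, E, F, B, A.
A wins → own bid $202,500.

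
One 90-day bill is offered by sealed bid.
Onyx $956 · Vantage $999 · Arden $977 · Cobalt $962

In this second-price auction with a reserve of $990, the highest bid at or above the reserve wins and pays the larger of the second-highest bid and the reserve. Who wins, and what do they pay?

Rule: the highest bid at or above the reserve wins and pays the larger of the second-highest bid and the reserve.
Bids ranked: 999 (Vantage) > 977 (Arden) > 962 (Cobalt) > 956 (Onyx)
Vantage has the top bid at or above the reserve ($999).
max(second-highest $977, reserve $990) = $990.

Vantage pays $990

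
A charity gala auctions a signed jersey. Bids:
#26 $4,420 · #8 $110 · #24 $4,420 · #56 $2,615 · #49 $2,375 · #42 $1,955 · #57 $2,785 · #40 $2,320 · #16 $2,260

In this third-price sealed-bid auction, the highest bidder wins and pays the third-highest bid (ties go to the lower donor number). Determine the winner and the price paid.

#24 pays $2,785

Third-price sealed-bid auction: the highest bidder wins and pays the third-highest bid.
Bids ranked: 4,420 (#24) > 4,420 (#26) > 2,785 (#57) > 2,615 (#56) > 2,375 (#49) > 2,320 (#40) > …
Tie at $4,420 → #24 wins by tie-break.
#24 wins; payment is bid #3 in the ranking = $2,785.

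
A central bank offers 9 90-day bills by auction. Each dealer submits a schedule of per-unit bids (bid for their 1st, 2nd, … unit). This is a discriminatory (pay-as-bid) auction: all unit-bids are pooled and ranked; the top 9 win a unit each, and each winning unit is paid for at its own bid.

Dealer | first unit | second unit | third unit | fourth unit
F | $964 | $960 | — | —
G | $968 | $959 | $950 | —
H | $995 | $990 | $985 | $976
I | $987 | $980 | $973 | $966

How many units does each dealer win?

G 1, H 4, I 4

Pooled unit-bids ranked (top 9): 995 (H-1), 990 (H-2), 987 (I-1), 985 (H-3), 980 (I-2), 976 (H-4), 973 (I-3), 968 (G-1), 966 (I-4)
Next rejected bid: $964 (not a price — pay-as-bid).
Allocation: G 1, H 4, I 4.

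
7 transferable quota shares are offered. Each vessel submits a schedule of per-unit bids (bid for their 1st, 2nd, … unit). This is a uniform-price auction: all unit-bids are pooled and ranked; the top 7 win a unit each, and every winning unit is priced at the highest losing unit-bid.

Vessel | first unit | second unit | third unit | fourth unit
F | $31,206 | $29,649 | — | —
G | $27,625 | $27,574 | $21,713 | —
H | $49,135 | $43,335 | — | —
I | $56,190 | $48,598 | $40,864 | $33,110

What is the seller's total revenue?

All unit-bids, highest first — top 7: 56,190 (I-1), 49,135 (H-1), 48,598 (I-2), 43,335 (H-2), 40,864 (I-3), 33,110 (I-4), 31,206 (F-1)
The (k+1)-th unit-bid is $29,649.
Allocation: F 1, H 2, I 4. Every unit priced at $29,649.
Revenue = 7 × 29,649 = $207,543.

Total revenue: $207,543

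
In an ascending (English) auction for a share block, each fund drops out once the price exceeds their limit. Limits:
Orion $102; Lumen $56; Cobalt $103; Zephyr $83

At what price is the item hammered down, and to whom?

Rule: the price rises until one bidder remains; the winner pays the price at which the last rival dropped out.
Limits in order: 103 (Cobalt) > 102 (Orion) > 83 (Zephyr) > 56 (Lumen)
Orion is the last rival to drop out, at $102; Cobalt remains and wins at that price.

Cobalt wins at $102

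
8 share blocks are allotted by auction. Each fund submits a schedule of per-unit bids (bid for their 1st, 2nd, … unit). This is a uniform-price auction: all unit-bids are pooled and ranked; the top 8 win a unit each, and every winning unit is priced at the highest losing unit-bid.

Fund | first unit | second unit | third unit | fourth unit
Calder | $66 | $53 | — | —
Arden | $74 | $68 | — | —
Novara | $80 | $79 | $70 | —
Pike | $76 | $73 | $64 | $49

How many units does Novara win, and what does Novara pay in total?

Merging the schedules and taking the best 8: 80 (Novara-1), 79 (Novara-2), 76 (Pike-1), 74 (Arden-1), 73 (Pike-2), 70 (Novara-3), 68 (Arden-2), 66 (Calder-1)
Highest rejected unit-bid = $64.
Novara wins 3 unit(s) at $64 each.

Novara: 3 units, pays $192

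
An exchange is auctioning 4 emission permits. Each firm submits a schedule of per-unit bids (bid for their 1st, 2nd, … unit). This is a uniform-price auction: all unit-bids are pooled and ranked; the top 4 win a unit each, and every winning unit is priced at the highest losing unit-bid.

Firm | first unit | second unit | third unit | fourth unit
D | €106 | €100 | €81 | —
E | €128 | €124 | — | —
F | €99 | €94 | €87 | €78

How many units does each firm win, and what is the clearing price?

D 2, E 2; clearing price €99

All unit-bids, highest first — top 4: 128 (E-1), 124 (E-2), 106 (D-1), 100 (D-2)
The (k+1)-th unit-bid is €99.
Allocation: D 2, E 2.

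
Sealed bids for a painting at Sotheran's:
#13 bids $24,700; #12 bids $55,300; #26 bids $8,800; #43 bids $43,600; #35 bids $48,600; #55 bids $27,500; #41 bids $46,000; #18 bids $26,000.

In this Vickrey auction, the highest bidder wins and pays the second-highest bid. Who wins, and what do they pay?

#12 pays $48,600

Vickrey auction: the highest bidder wins and pays the second-highest bid.
Bids ranked: 55,300 (#12) > 48,600 (#35) > 46,000 (#41) > 43,600 (#43) > 27,500 (#55) > 26,000 (#18) > …
#12 is highest; pays the second-highest bid, $48,600.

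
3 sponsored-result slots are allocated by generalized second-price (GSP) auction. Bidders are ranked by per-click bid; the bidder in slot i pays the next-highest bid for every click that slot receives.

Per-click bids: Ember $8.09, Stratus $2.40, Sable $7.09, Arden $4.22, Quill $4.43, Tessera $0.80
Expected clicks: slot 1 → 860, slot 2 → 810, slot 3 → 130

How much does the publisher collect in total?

Per-click bids in order: $8.09 (Ember) > $7.09 (Sable) > $4.43 (Quill) > $4.22 (Arden) > …
Slot 1: Ember pays $7.09 × 860 = $6097.40
Slot 2: Sable pays $4.43 × 810 = $3588.30
Slot 3: Quill pays $4.22 × 130 = $548.60
Total = $10234.30

Total revenue: $10234.30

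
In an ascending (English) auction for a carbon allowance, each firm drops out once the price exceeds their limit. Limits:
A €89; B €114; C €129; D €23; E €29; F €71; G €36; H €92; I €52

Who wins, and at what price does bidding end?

C wins at €114

Limits in order: 129 (C) > 114 (B) > 92 (H) > 89 (A) > 71 (F) > 52 (I) > …
Bidding ends when B exits at €114; C takes it.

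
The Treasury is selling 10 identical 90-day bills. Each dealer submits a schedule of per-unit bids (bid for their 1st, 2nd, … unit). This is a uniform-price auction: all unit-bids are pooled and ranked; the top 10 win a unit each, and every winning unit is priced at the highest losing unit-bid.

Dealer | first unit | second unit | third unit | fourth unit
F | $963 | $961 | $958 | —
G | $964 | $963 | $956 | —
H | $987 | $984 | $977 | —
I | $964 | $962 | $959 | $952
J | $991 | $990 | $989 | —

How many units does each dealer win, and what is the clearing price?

F 1, G 2, H 3, I 1, J 3; clearing price $962

Merging the schedules and taking the best 10: 991 (J-1), 990 (J-2), 989 (J-3), 987 (H-1), 984 (H-2), 977 (H-3), 964 (G-1), 964 (I-1), 963 (F-1), 963 (G-2)
Highest rejected unit-bid = $962.
Allocation: F 1, G 2, H 3, I 1, J 3.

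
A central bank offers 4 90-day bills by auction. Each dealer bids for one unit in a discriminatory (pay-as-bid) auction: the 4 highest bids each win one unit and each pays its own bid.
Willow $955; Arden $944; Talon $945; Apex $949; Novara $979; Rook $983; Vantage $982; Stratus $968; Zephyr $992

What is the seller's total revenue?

Bids ranked high→low: 992 (Zephyr), 983 (Rook), 982 (Vantage), 979 (Novara), 968 (Stratus), 955 (Willow), …
The 4 highest are Zephyr, Rook, Vantage, Novara.
Total revenue = 992 + 983 + 982 + 979 = $3,936.

Total revenue: $3,936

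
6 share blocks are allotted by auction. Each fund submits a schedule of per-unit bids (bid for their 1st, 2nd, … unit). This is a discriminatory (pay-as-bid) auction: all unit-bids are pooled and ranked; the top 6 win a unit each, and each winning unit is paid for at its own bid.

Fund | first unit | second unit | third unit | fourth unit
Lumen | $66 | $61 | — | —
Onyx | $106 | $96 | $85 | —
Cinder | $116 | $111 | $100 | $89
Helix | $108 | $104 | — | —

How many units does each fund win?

All unit-bids, highest first — top 6: 116 (Cinder-1), 111 (Cinder-2), 108 (Helix-1), 106 (Onyx-1), 104 (Helix-2), 100 (Cinder-3)
Next rejected bid: $96 (not a price — pay-as-bid).
Allocation: Cinder 3, Helix 2, Onyx 1.

Cinder 3, Helix 2, Onyx 1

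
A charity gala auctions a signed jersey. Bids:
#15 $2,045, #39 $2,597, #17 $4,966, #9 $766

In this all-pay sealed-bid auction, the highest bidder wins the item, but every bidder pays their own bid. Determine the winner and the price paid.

Sorting bids: 4,966 (#17) > 2,597 (#39) > 2,045 (#15) > 766 (#9)
#17 is highest and takes the item; every bidder forfeits their bid.

#17 pays $4,966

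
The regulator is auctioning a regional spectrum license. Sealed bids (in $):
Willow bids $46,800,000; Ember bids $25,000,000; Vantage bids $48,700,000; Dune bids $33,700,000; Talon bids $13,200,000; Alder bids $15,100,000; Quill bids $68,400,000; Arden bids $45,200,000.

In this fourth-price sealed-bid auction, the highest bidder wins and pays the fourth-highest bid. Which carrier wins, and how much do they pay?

Quill pays $45,200,000

Rule: the highest bidder wins and pays the fourth-highest bid.
Sorting bids: 68,400,000 (Quill) > 48,700,000 (Vantage) > 46,800,000 (Willow) > 45,200,000 (Arden) > 33,700,000 (Dune) > 25,000,000 (Ember) > …
Quill is highest; pays the fourth-highest bid, $45,200,000.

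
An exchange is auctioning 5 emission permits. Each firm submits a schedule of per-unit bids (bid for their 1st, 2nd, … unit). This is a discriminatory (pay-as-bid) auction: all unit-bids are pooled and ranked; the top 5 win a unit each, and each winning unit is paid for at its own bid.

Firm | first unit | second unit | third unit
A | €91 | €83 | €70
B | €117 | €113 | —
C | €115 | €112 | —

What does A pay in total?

A pays €91

Merging the schedules and taking the best 5: 117 (B-1), 115 (C-1), 113 (B-2), 112 (C-2), 91 (A-1)
Next rejected bid: €83 (not a price — pay-as-bid).
A's winning unit-bids: 91 = €91.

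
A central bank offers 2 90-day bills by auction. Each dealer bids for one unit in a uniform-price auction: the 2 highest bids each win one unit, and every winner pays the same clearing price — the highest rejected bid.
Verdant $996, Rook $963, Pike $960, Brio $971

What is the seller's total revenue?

Bids ranked high→low: 996 (Verdant), 971 (Brio), 963 (Rook), 960 (Pike)
Top 2: Verdant, Brio.
Highest unsuccessful bid: $963 → clearing price.
Total revenue = 2 × $963 = $1,926.

Total revenue: $1,926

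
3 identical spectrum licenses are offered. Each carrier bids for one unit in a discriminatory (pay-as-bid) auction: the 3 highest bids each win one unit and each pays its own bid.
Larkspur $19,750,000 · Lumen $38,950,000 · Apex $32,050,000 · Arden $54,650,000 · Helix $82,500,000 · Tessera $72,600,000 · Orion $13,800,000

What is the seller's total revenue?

Total revenue: $209,750,000

Ordering the bids: 82,500,000 (Helix), 72,600,000 (Tessera), 54,650,000 (Arden), 38,950,000 (Lumen), 32,050,000 (Apex), …
Winners (3 units): Helix, Tessera, Arden.
Total revenue = 82,500,000 + 72,600,000 + 54,650,000 = $209,750,000.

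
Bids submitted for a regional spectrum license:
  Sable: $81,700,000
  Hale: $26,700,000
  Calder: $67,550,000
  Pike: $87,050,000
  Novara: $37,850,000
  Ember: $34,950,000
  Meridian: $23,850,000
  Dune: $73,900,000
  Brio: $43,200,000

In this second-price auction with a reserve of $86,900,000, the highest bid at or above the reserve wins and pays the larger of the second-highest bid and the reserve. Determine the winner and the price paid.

Rule: the highest bid at or above the reserve wins and pays the larger of the second-highest bid and the reserve.
Bids ranked: 87,050,000 (Pike) > 81,700,000 (Sable) > 73,900,000 (Dune) > 67,550,000 (Calder) > 43,200,000 (Brio) > 37,850,000 (Novara) > …
Highest eligible bid: Pike at $87,050,000.
Second-highest bid $81,700,000 is below the reserve $86,900,000, so the reserve binds → payment $86,900,000.

Pike pays $86,900,000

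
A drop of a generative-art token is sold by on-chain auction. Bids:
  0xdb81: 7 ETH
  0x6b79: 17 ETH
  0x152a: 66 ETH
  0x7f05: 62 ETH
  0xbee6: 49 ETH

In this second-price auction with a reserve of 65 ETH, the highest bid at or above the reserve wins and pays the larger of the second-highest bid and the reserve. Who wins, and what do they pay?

Sorting bids: 66 (0x152a) > 62 (0x7f05) > 49 (0xbee6) > 17 (0x6b79) > 7 (0xdb81)
Highest eligible bid: 0x152a at 66 ETH.
Second-highest bid 62 ETH is below the reserve 65 ETH, so the reserve binds → payment 65 ETH.

0x152a pays 65 ETH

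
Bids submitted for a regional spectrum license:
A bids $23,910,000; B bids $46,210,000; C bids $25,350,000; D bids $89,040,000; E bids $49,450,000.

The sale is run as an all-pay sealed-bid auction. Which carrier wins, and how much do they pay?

Sorting bids: 89,040,000 (D) > 49,450,000 (E) > 46,210,000 (B) > 25,350,000 (C) > 23,910,000 (A)
D is highest and takes the item; every bidder forfeits their bid.

D pays $89,040,000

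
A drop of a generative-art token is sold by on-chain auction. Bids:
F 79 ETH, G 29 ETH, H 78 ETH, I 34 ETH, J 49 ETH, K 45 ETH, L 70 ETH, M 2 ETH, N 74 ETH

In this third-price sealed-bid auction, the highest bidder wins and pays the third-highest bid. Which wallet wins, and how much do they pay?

F pays 74 ETH

Rule: the highest bidder wins and pays the third-highest bid.
Sorting bids: 79 (F) > 78 (H) > 74 (N) > 70 (L) > 49 (J) > 45 (K) > …
F wins; payment is bid #3 in the ranking = 74 ETH.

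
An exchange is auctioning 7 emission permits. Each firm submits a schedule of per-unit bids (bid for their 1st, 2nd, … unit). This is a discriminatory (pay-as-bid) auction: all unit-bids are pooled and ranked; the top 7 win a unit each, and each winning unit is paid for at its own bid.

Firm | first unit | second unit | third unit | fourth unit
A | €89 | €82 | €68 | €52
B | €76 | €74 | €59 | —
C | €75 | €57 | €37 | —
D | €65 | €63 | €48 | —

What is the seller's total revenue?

Total revenue: €529

Pooled unit-bids ranked (top 7): 89 (A-1), 82 (A-2), 76 (B-1), 75 (C-1), 74 (B-2), 68 (A-3), 65 (D-1)
Next rejected bid: €63 (not a price — pay-as-bid).
Each winning unit pays its own bid.
Revenue = 89 + 82 + 76 + 75 + 74 + 68 + 65 = €529.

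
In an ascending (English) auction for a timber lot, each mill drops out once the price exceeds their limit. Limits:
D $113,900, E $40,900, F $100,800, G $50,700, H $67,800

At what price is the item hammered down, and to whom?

D wins at $100,800

Rule: the price rises until one bidder remains; the winner pays the price at which the last rival dropped out.
Limits ranked: 113,900 (D) > 100,800 (F) > 67,800 (H) > 50,700 (G) > 40,900 (E)
F is the last rival to drop out, at $100,800; D remains and wins at that price.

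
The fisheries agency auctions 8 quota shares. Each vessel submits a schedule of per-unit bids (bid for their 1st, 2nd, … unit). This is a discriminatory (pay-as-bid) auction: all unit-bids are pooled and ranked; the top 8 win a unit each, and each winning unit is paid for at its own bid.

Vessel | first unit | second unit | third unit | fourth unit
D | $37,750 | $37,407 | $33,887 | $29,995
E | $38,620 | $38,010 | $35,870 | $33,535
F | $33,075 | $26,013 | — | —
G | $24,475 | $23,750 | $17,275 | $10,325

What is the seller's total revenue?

Total revenue: $288,154

Merging the schedules and taking the best 8: 38,620 (E-1), 38,010 (E-2), 37,750 (D-1), 37,407 (D-2), 35,870 (E-3), 33,887 (D-3), 33,535 (E-4), 33,075 (F-1)
Next rejected bid: $29,995 (not a price — pay-as-bid).
Each winning unit pays its own bid.
Revenue = 38,620 + 38,010 + 37,750 + 37,407 + 35,870 + 33,887 + 33,535 + 33,075 = $288,154.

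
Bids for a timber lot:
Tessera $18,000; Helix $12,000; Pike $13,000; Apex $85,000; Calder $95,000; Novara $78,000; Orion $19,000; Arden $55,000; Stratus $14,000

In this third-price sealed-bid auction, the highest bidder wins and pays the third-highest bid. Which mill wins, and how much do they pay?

Calder pays $78,000

Sorting bids: 95,000 (Calder) > 85,000 (Apex) > 78,000 (Novara) > 55,000 (Arden) > 19,000 (Orion) > 18,000 (Tessera) > …
Calder is highest; pays the third-highest bid, $78,000.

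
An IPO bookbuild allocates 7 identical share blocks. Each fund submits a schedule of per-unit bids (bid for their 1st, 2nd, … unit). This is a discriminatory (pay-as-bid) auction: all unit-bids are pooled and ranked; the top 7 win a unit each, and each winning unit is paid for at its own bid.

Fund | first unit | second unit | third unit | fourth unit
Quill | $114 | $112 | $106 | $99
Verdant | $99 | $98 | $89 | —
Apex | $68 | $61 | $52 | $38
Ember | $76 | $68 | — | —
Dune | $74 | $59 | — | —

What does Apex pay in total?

Apex pays $0

Merging the schedules and taking the best 7: 114 (Quill-1), 112 (Quill-2), 106 (Quill-3), 99 (Quill-4), 99 (Verdant-1), 98 (Verdant-2), 89 (Verdant-3)
Next rejected bid: $76 (not a price — pay-as-bid).
Apex wins no units.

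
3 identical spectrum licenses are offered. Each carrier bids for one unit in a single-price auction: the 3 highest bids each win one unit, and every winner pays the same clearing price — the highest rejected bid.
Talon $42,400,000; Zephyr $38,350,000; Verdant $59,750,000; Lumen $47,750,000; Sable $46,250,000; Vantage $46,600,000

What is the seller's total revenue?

Total revenue: $138,750,000

Sorting: 59,750,000 (Verdant), 47,750,000 (Lumen), 46,600,000 (Vantage), 46,250,000 (Sable), 42,400,000 (Talon), …
Top 3: Verdant, Lumen, Vantage.
Highest unsuccessful bid: $46,250,000 → clearing price.
Total revenue = 3 × $46,250,000 = $138,750,000.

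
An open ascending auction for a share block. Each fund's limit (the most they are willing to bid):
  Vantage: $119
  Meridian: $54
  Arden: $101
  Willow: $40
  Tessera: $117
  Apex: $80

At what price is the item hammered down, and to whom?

Vantage wins at $117

Limits in order: 119 (Vantage) > 117 (Tessera) > 101 (Arden) > 80 (Apex) > 54 (Meridian) > 40 (Willow)
Bidding ends when Tessera exits at $117; Vantage takes it.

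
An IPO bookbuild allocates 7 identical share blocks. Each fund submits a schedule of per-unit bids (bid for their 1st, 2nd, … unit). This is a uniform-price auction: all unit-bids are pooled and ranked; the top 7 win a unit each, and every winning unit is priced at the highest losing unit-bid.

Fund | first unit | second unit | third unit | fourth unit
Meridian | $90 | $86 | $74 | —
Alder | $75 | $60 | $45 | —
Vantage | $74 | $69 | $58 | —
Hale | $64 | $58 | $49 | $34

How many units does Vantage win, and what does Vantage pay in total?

Merging the schedules and taking the best 7: 90 (Meridian-1), 86 (Meridian-2), 75 (Alder-1), 74 (Meridian-3), 74 (Vantage-1), 69 (Vantage-2), 64 (Hale-1)
The (k+1)-th unit-bid is $60.
Vantage wins 2 unit(s) at $60 each.

Vantage: 2 units, pays $120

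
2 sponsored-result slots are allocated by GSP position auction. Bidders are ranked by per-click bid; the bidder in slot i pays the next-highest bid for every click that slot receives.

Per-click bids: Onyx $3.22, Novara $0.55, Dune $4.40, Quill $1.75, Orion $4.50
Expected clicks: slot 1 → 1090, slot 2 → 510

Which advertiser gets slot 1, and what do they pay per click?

Ranked by bid: $4.50 (Orion) > $4.40 (Dune) > $3.22 (Onyx) > …
Slot 1 goes to the first-ranked bidder, Orion, who pays the next bid down: $4.40/click.

Orion; $4.40 per click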